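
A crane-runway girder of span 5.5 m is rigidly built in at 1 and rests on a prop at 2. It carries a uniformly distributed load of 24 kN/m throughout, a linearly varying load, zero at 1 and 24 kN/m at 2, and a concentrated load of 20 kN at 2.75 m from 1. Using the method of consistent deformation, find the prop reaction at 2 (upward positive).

Remove the prop at 2; the released (primary) structure is a cantilever built in at 1.
Deflection at 2 on the released cantilever, summing each load's contribution:
  UDL 24: wL⁴/(8EI) = 2745/EI
  triangular load, peak 24 at the free end: 11w₀L⁴/(120EI) = 2013/EI
  point load 20 at a = 2.75: Pa²(3L − a)/(6EI) = 346.6/EI
  δ_0 = 5105/EI
Flexibility coefficient — unit upward force at 2: δ_{22} = L³/(3EI) = 55.46/EI.
Compatibility at 2: δ_0 − R_2·δ_{22} = 0, so R_2 = 5105/55.46 = 92.05 kN.

R_2 = 92.05 kN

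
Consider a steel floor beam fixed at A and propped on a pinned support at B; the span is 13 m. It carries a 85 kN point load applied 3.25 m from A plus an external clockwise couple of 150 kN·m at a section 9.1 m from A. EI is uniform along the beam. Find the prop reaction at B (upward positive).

Release the roller at B. Primary structure: cantilever fixed at A.
Free-end deflection of the primary structure under the applied loading (downward +):
  point load 85 at a = 3.25: Pa²(3L − a)/(6EI) = 5349/EI
  clockwise couple 150 at a = 9.1: M₀a(2L − a)/(2EI) = 11534/EI
  δ_0 = 16884/EI
Tip deflection under a unit load at B: L³/(3EI) = 732.3/EI.
Compatibility at B: δ_0 − R_B·δ_{BB} = 0, so R_B = 16884/732.3 = 23.05 kN.

R_B = 23.05 kN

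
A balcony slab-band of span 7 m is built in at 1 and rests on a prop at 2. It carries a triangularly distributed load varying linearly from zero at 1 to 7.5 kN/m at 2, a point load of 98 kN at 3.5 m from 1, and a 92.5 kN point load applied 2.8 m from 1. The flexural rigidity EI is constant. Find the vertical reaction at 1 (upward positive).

Take the reaction at 2 as the redundant and release it; the primary structure is a cantilever fixed at 1.
Deflection at 2 on the released cantilever, summing each load's contribution:
  triangular load, peak 7.5 at the free end: 11w₀L⁴/(120EI) = 1651/EI
  point load 98 at a = 3.5: Pa²(3L − a)/(6EI) = 3501/EI
  point load 92.5 at a = 2.8: Pa²(3L − a)/(6EI) = 2200/EI
  δ_0 = 7352/EI
Tip deflection under a unit load at 2: L³/(3EI) = 114.3/EI.
Compatibility at 2: δ_0 − R_2·δ_{22} = 0, so R_2 = 7352/114.3 = 64.3 kN.
Vertical equilibrium: R_1 = ΣP − R_2 = 216.8 − 64.3 = 152.4 kN.

R_1 = 152.4 kN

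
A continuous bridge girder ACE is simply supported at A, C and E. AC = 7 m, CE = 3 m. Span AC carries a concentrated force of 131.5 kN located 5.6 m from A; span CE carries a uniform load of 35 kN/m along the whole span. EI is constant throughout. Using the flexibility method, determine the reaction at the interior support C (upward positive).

R_C = 207.5 kN

Release continuity at C by inserting a hinge; the redundant is the internal moment M_C. The primary structure is two simply-supported spans AC and CE.
End slopes at the hinge C, treating each span as simply supported:
  span AC: point load 131.5 at a = 5.6: Pab(L + a)/(6LEI) = 309.3/EI
  span CE: UDL 35: wL³/(24EI) = 39.38/EI
  relative rotation θ_0 = (309.3 + 39.38)/EI = 348.7/EI
A unit hogging moment at C produces rotation L₁/(3EI) + L₂/(3EI) = 3.333/EI.
Slope continuity at C: θ_0 = M_C·3.333/EI, so M_C = 348.7/3.333 = 104.6 kN·m (hogging).
Span AC, ΣM about A with M_C applied at C: R_C^{AC}·7 = 736.4 + 104.6, so R_C^{AC} = 120.1 kN and R_A = 131.5 − 120.1 = 11.36 kN.
Span CE, ΣM about E: R_C^{CE}·3 = 157.5 + 104.6, so R_C^{CE} = 87.37 kN and R_E = 105 − 87.37 = 17.63 kN.
R_C = 120.1 + 87.37 = 207.5 kN.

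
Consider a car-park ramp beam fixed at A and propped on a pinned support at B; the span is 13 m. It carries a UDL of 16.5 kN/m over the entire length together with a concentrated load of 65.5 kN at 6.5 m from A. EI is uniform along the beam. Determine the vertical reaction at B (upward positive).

Remove the prop at B; the released (primary) structure is a cantilever built in at A.
Free-end deflection of the primary structure under the applied loading (downward +):
  UDL 16.5: wL⁴/(8EI) = 58907/EI
  point load 65.5 at a = 6.5: Pa²(3L − a)/(6EI) = 14990/EI
  δ_0 = 73897/EI
Tip deflection under a unit load at B: L³/(3EI) = 732.3/EI.
The prop prevents deflection at B: R_B = δ_0/δ_{BB} = 73897/732.3 = 100.9 kN.

R_B = 100.9 kN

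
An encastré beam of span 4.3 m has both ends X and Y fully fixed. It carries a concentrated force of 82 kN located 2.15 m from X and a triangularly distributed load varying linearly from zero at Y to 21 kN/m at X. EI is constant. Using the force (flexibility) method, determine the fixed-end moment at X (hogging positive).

M_X = 63.49 kN·m

Take the two fixed-end moments M_X, M_Y as redundants; the released structure is the simple span XY.
Simple-span end rotations at X and Y under the given loads:
  at X: point load 82 at a = 2.15: Pab(L + b)/(6LEI) = 94.76/EI
  at Y: point load 82 at a = 2.15: Pab(L + a)/(6LEI) = 94.76/EI
  at X: triangular load, peak 21: w₀L³/(45EI) = 37.1/EI
  at Y: triangular load, peak 21: 7w₀L³/(360EI) = 32.47/EI
  θ_X0 = 131.9/EI,  θ_Y0 = 127.2/EI
Flexibility coefficients: a unit moment at one end gives L/(3EI) there and L/(6EI) at the far end, so f₁₁ = f₂₂ = 1.433/EI and f₁₂ = f₂₁ = 0.7167/EI.
Compatibility — zero rotation at each built-in end:
  1.433 M_X + 0.7167 M_Y = 131.9
  0.7167 M_X + 1.433 M_Y = 127.2
Solving the pair gives M_X = 63.49 kN·m and M_Y = 57.02 kN·m (hogging).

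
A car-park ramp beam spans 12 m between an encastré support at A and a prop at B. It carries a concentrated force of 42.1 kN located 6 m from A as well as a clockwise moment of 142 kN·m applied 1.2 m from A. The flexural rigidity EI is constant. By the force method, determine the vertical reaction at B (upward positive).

R_B = 16.53 kN

Release the roller at B. Primary structure: cantilever fixed at A.
Primary-structure tip deflection at B by superposition:
  point load 42.1 at a = 6: Pa²(3L − a)/(6EI) = 7578/EI
  clockwise couple 142 at a = 1.2: M₀a(2L − a)/(2EI) = 1943/EI
  δ_0 = 9521/EI
Flexibility coefficient — unit upward force at B: δ_{BB} = L³/(3EI) = 576/EI.
The prop prevents deflection at B: R_B = δ_0/δ_{BB} = 9521/576 = 16.53 kN.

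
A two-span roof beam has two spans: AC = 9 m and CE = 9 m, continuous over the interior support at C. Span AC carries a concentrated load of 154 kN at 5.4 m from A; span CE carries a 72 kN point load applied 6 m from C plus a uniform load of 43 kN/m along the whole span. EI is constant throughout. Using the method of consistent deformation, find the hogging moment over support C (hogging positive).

Release continuity at C by inserting a hinge; the redundant is the internal moment M_C. The primary structure is two simply-supported spans AC and CE.
Discontinuity in slope at C on the released structure — sum the simple-span end rotations:
  span AC: point load 154 at a = 5.4: Pab(L + a)/(6LEI) = 798.3/EI
  span CE: point load 72 at a = 6: Pab(L + b)/(6LEI) = 288/EI
  span CE: UDL 43: wL³/(24EI) = 1306/EI
  relative rotation θ_0 = (798.3 + 1594)/EI = 2392/EI
A unit hogging moment at C produces rotation L₁/(3EI) + L₂/(3EI) = 6/EI.
Slope continuity at C: θ_0 = M_C·6/EI, so M_C = 2392/6 = 398.7 kN·m (hogging).

M_C = 398.7 kN·m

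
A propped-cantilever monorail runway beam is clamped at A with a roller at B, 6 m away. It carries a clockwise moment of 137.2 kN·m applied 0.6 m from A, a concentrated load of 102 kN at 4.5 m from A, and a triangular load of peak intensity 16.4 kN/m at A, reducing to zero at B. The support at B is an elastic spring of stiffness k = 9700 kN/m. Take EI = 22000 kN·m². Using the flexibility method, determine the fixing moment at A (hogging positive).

M_A = 224 kN·m

Choose R_B as the redundant. The primary structure is the cantilever fixed at A.
Free-end deflection of the primary structure under the applied loading (downward +):
  clockwise couple 137.2 at a = 0.6: M₀a(2L − a)/(2EI) = 469.2/EI
  point load 102 at a = 4.5: Pa²(3L − a)/(6EI) = 4647/EI
  triangular load, peak 16.4 at the fixed end: w₀L⁴/(30EI) = 708.5/EI
  δ_0 = 5825/EI
Tip deflection under a unit load at B: L³/(3EI) = 72/EI.
With EI = 22000 kN·m²: δ_0 = 0.26478 m and δ_{BB} = 0.003273 m/kN.
Compatibility — the spring shortens by R_B/k under the reaction it provides: δ_0 − R_B·δ_{BB} = R_B/k. With 1/k = 0.000103 m/kN, R_B = δ_0 / (δ_{BB} + 1/k) = 0.26478 / (0.003273 + 0.000103) = 78.43 kN.
Moment equilibrium about A: M_A = Σ(load moments about A) − R_B·L = 694.6 − 78.43×6 = 224 kN·m.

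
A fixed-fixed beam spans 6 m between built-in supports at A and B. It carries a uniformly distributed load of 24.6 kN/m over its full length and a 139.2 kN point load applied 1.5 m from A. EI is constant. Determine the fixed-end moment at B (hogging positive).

M_B = 113 kN·m

Release both end moments; the primary structure is a simply-supported span AB with redundants M_A and M_B.
Simple-span end rotations at A and B under the given loads:
  at A: UDL 24.6: wL³/(24EI) = 221.4/EI
  at B: UDL 24.6: wL³/(24EI) = 221.4/EI
  at A: point load 139.2 at a = 1.5: Pab(L + b)/(6LEI) = 274.1/EI
  at B: point load 139.2 at a = 1.5: Pab(L + a)/(6LEI) = 195.8/EI
  θ_A0 = 495.4/EI,  θ_B0 = 417.1/EI
Flexibility coefficients: a unit moment at one end gives L/(3EI) there and L/(6EI) at the far end, so f₁₁ = f₂₂ = 2/EI and f₁₂ = f₂₁ = 1/EI.
Compatibility — zero rotation at each built-in end:
  2 M_A + 1 M_B = 495.4
  1 M_A + 2 M_B = 417.1
Solving the pair gives M_A = 191.2 kN·m and M_B = 113 kN·m (hogging).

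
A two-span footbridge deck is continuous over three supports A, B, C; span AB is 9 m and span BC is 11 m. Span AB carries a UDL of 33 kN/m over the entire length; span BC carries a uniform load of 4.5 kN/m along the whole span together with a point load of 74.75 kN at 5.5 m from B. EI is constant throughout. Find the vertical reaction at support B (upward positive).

R_B = 265.7 kN

Take M_B as the redundant. Released structure: two simple spans AB and BC with a hinge at B.
Discontinuity in slope at B on the released structure — sum the simple-span end rotations:
  span AB: UDL 33: wL³/(24EI) = 1002/EI
  span BC: UDL 4.5: wL³/(24EI) = 249.6/EI
  span BC: point load 74.75 at a = 5.5: Pab(L + b)/(6LEI) = 565.3/EI
  relative rotation θ_0 = (1002 + 814.9)/EI = 1817/EI
A unit hogging moment at B produces rotation L₁/(3EI) + L₂/(3EI) = 6.667/EI.
Compatibility: M_B·(L₁+L₂)/(3EI) = θ_0, giving M_B = 272.6 kN·m (hogging).
Span AB, ΣM about A with M_B applied at B: R_B^{AB}·9 = 1336 + 272.6, so R_B^{AB} = 178.8 kN and R_A = 297 − 178.8 = 118.2 kN.
Span BC, ΣM about C: R_B^{BC}·11 = 683.4 + 272.6, so R_B^{BC} = 86.91 kN and R_C = 124.2 − 86.91 = 37.34 kN.
R_B = 178.8 + 86.91 = 265.7 kN.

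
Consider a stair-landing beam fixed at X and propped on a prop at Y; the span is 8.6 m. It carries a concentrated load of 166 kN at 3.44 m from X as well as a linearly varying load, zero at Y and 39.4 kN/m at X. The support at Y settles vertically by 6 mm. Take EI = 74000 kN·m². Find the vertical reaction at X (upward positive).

Choose R_Y as the redundant. The primary structure is the cantilever fixed at X.
Free-end deflection of the primary structure under the applied loading (downward +):
  point load 166 at a = 3.44: Pa²(3L − a)/(6EI) = 7321/EI
  triangular load, peak 39.4 at the fixed end: w₀L⁴/(30EI) = 7184/EI
  δ_0 = 14505/EI
Flexibility coefficient — unit upward force at Y: δ_{YY} = L³/(3EI) = 212/EI.
With EI = 74000 kN·m²: δ_0 = 0.19601 m and δ_{YY} = 0.002865 m/kN.
Compatibility — the beam at Y must follow the support down by 0.006 m: δ_0 − R_Y·δ_{YY} = 0.006, so R_Y = (0.19601 − 0.006)/0.002865 = 66.32 kN.
Vertical equilibrium: R_X = ΣP − R_Y = 335.4 − 66.32 = 269.1 kN.

R_X = 269.1 kN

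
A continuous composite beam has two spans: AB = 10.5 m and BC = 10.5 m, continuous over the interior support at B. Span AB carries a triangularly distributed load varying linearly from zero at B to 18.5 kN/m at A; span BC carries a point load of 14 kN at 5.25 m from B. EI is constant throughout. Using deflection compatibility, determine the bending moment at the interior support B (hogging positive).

Release continuity at B by inserting a hinge; the redundant is the internal moment M_B. The primary structure is two simply-supported spans AB and BC.
Discontinuity in slope at B on the released structure — sum the simple-span end rotations:
  span AB: triangular load, peak 18.5: 7w₀L³/(360EI) = 416.4/EI
  span BC: point load 14 at a = 5.25: Pab(L + b)/(6LEI) = 96.47/EI
  relative rotation θ_0 = (416.4 + 96.47)/EI = 512.9/EI
A unit hogging moment at B produces rotation L₁/(3EI) + L₂/(3EI) = 7/EI.
Compatibility: M_B·(L₁+L₂)/(3EI) = θ_0, giving M_B = 73.27 kN·m (hogging).

M_B = 73.27 kN·m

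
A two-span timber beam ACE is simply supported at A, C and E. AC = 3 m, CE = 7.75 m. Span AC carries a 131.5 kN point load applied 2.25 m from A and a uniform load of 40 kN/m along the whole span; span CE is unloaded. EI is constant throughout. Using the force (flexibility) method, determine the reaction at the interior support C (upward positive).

Take M_C as the redundant. Released structure: two simple spans AC and CE with a hinge at C.
Discontinuity in slope at C on the released structure — sum the simple-span end rotations:
  span AC: point load 131.5 at a = 2.25: Pab(L + a)/(6LEI) = 64.72/EI
  span AC: UDL 40: wL³/(24EI) = 45/EI
  relative rotation θ_0 = (109.7 + 0)/EI = 109.7/EI
A unit hogging moment at C produces rotation L₁/(3EI) + L₂/(3EI) = 3.583/EI.
Compatibility: M_C·(L₁+L₂)/(3EI) = θ_0, giving M_C = 30.62 kN·m (hogging).
Span AC, ΣM about A with M_C applied at C: R_C^{AC}·3 = 475.9 + 30.62, so R_C^{AC} = 168.8 kN and R_A = 251.5 − 168.8 = 82.67 kN.
Span CE, ΣM about E: R_C^{CE}·7.75 = 0 + 30.62, so R_C^{CE} = 3.951 kN and R_E = 0 − 3.951 = -3.951 kN.
R_C = 168.8 + 3.951 = 172.8 kN.

R_C = 172.8 kN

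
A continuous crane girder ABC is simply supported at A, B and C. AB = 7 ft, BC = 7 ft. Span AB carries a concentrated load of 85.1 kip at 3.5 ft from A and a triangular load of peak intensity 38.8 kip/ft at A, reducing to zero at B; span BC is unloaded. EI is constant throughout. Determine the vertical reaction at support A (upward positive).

Release continuity at B by inserting a hinge; the redundant is the internal moment M_B. The primary structure is two simply-supported spans AB and BC.
End slopes at the hinge B, treating each span as simply supported:
  span AB: point load 85.1 at a = 3.5: Pab(L + a)/(6LEI) = 260.6/EI
  span AB: triangular load, peak 38.8: 7w₀L³/(360EI) = 258.8/EI
  relative rotation θ_0 = (519.4 + 0)/EI = 519.4/EI
A unit hogging moment at B produces rotation L₁/(3EI) + L₂/(3EI) = 4.667/EI.
Compatibility: M_B·(L₁+L₂)/(3EI) = θ_0, giving M_B = 111.3 kip·ft (hogging).
Span AB, ΣM about A with M_B applied at B: R_B^{AB}·7 = 614.7 + 111.3, so R_B^{AB} = 103.7 kip and R_A = 220.9 − 103.7 = 117.2 kip.

R_A = 117.2 kip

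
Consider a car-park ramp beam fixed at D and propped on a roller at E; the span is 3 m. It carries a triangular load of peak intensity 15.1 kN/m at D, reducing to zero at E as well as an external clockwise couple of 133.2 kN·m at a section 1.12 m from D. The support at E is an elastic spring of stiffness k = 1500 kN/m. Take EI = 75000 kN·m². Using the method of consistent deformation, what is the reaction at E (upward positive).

R_E = 6.861 kN

Choose R_E as the redundant. The primary structure is the cantilever fixed at D.
Deflection at E on the released cantilever, summing each load's contribution:
  triangular load, peak 15.1 at the fixed end: w₀L⁴/(30EI) = 40.77/EI
  clockwise couple 133.2 at a = 1.12: M₀a(2L − a)/(2EI) = 364/EI
  δ_0 = 404.8/EI
Tip deflection under a unit load at E: L³/(3EI) = 9/EI.
With EI = 75000 kN·m²: δ_0 = 0.005397 m and δ_{EE} = 0.00012 m/kN.
Compatibility — the spring shortens by R_E/k under the reaction it provides: δ_0 − R_E·δ_{EE} = R_E/k. With 1/k = 0.000667 m/kN, R_E = δ_0 / (δ_{EE} + 1/k) = 0.005397 / (0.00012 + 0.000667) = 6.861 kN.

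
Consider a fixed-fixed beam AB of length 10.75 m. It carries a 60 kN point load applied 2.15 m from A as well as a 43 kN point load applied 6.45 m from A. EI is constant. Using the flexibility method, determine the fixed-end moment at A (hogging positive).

Take the two fixed-end moments M_A, M_B as redundants; the released structure is the simple span AB.
End rotations of the released simple span under the applied load (×1/EI):
  at A: point load 60 at a = 2.15: Pab(L + b)/(6LEI) = 332.8/EI
  at B: point load 60 at a = 2.15: Pab(L + a)/(6LEI) = 221.9/EI
  at A: point load 43 at a = 6.45: Pab(L + b)/(6LEI) = 278.3/EI
  at B: point load 43 at a = 6.45: Pab(L + a)/(6LEI) = 318/EI
  θ_A0 = 611.1/EI,  θ_B0 = 539.9/EI
Flexibility coefficients: a unit moment at one end gives L/(3EI) there and L/(6EI) at the far end, so f₁₁ = f₂₂ = 3.583/EI and f₁₂ = f₂₁ = 1.792/EI.
Compatibility — zero rotation at each built-in end:
  3.583 M_A + 1.792 M_B = 611.1
  1.792 M_A + 3.583 M_B = 539.9
Solving the pair gives M_A = 126.9 kN·m and M_B = 87.2 kN·m (hogging).

M_A = 126.9 kN·m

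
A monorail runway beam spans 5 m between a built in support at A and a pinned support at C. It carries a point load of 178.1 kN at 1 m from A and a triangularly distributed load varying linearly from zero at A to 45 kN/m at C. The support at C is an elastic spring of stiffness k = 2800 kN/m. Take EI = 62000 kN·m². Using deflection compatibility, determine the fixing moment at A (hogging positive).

M_A = 318.5 kN·m

Release the roller at C. Primary structure: cantilever fixed at A.
Downward deflection at the released point C due to the loads:
  point load 178.1 at a = 1: Pa²(3L − a)/(6EI) = 415.6/EI
  triangular load, peak 45 at the free end: 11w₀L⁴/(120EI) = 2578/EI
  δ_0 = 2994/EI
Tip deflection under a unit load at C: L³/(3EI) = 41.67/EI.
With EI = 62000 kN·m²: δ_0 = 0.048285 m and δ_{CC} = 0.000672 m/kN.
Compatibility — the spring shortens by R_C/k under the reaction it provides: δ_0 − R_C·δ_{CC} = R_C/k. With 1/k = 0.000357 m/kN, R_C = δ_0 / (δ_{CC} + 1/k) = 0.048285 / (0.000672 + 0.000357) = 46.92 kN.
Moment equilibrium about A: M_A = Σ(load moments about A) − R_C·L = 553.1 − 46.92×5 = 318.5 kN·m.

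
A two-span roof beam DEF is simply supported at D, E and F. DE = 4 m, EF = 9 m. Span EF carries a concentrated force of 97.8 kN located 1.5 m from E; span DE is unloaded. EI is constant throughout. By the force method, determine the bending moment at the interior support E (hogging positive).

M_E = 77.58 kN·m

Insert a hinge at E; M_E is the redundant, and each span becomes simply supported.
End slopes at the hinge E, treating each span as simply supported:
  span EF: point load 97.8 at a = 1.5: Pab(L + b)/(6LEI) = 336.2/EI
  relative rotation θ_0 = (0 + 336.2)/EI = 336.2/EI
A unit hogging moment at E produces rotation L₁/(3EI) + L₂/(3EI) = 4.333/EI.
Slope continuity at E: θ_0 = M_E·4.333/EI, so M_E = 336.2/4.333 = 77.58 kN·m (hogging).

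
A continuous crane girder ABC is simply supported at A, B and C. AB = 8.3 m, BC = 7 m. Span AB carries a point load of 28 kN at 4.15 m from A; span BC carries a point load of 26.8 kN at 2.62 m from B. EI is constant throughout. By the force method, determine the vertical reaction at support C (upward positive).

R_C = 4.32 kN

Release continuity at B by inserting a hinge; the redundant is the internal moment M_B. The primary structure is two simply-supported spans AB and BC.
Rotations at B on the released spans (each span's end-slope, ×1/EI):
  span AB: point load 28 at a = 4.15: Pab(L + a)/(6LEI) = 120.6/EI
  span BC: point load 26.8 at a = 2.62: Pab(L + b)/(6LEI) = 83.33/EI
  relative rotation θ_0 = (120.6 + 83.33)/EI = 203.9/EI
A unit hogging moment at B produces rotation L₁/(3EI) + L₂/(3EI) = 5.1/EI.
Slope continuity at B: θ_0 = M_B·5.1/EI, so M_B = 203.9/5.1 = 39.98 kN·m (hogging).
Span BC, ΣM about C: R_B^{BC}·7 = 117.4 + 39.98, so R_B^{BC} = 22.48 kN and R_C = 26.8 − 22.48 = 4.32 kN.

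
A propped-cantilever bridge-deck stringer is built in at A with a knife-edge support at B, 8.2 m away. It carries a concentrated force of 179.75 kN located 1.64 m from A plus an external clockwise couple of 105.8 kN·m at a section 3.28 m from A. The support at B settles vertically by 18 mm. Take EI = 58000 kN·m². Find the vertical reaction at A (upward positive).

Take the reaction at B as the redundant and release it; the primary structure is a cantilever fixed at A.
Free-end deflection of the primary structure under the applied loading (downward +):
  point load 179.75 at a = 1.64: Pa²(3L − a)/(6EI) = 1850/EI
  clockwise couple 105.8 at a = 3.28: M₀a(2L − a)/(2EI) = 2276/EI
  δ_0 = 4127/EI
Flexibility coefficient — unit upward force at B: δ_{BB} = L³/(3EI) = 183.8/EI.
With EI = 58000 kN·m²: δ_0 = 0.071147 m and δ_{BB} = 0.003169 m/kN.
Compatibility — the beam at B must follow the support down by 0.018 m: δ_0 − R_B·δ_{BB} = 0.018, so R_B = (0.071147 − 0.018)/0.003169 = 16.77 kN.
Vertical equilibrium: R_A = ΣP − R_B = 179.8 − 16.77 = 163 kN.

R_A = 163 kN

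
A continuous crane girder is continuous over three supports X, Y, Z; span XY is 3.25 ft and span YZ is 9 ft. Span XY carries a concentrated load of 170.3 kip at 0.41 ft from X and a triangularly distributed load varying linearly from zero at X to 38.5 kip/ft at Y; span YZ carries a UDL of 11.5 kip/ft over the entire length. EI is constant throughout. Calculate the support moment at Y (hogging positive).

M_Y = 101.9 kip·ft

Insert a hinge at Y; M_Y is the redundant, and each span becomes simply supported.
Rotations at Y on the released spans (each span's end-slope, ×1/EI):
  span XY: point load 170.3 at a = 0.41: Pab(L + a)/(6LEI) = 37.22/EI
  span XY: triangular load, peak 38.5: w₀L³/(45EI) = 29.37/EI
  span YZ: UDL 11.5: wL³/(24EI) = 349.3/EI
  relative rotation θ_0 = (66.59 + 349.3)/EI = 415.9/EI
A unit hogging moment at Y produces rotation L₁/(3EI) + L₂/(3EI) = 4.083/EI.
Compatibility: M_Y·(L₁+L₂)/(3EI) = θ_0, giving M_Y = 101.9 kip·ft (hogging).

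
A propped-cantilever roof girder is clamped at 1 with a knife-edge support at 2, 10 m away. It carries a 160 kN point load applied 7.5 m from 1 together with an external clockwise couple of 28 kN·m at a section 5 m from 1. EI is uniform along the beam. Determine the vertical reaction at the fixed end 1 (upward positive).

R_1 = 55.6 kN

Choose R_2 as the redundant. The primary structure is the cantilever fixed at 1.
Downward deflection at the released point 2 due to the loads:
  point load 160 at a = 7.5: Pa²(3L − a)/(6EI) = 33750/EI
  clockwise couple 28 at a = 5: M₀a(2L − a)/(2EI) = 1050/EI
  δ_0 = 34800/EI
Tip deflection under a unit load at 2: L³/(3EI) = 333.3/EI.
Compatibility at 2: δ_0 − R_2·δ_{22} = 0, so R_2 = 34800/333.3 = 104.4 kN.
Vertical equilibrium: R_1 = ΣP − R_2 = 160 − 104.4 = 55.6 kN.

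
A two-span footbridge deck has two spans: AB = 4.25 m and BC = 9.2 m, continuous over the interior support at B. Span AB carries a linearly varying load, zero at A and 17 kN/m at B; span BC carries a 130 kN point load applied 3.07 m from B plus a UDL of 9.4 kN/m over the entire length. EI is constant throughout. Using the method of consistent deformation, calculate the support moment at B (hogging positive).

M_B = 226 kN·m

Release continuity at B by inserting a hinge; the redundant is the internal moment M_B. The primary structure is two simply-supported spans AB and BC.
Discontinuity in slope at B on the released structure — sum the simple-span end rotations:
  span AB: triangular load, peak 17: w₀L³/(45EI) = 29/EI
  span BC: point load 130 at a = 3.07: Pab(L + b)/(6LEI) = 679.4/EI
  span BC: UDL 9.4: wL³/(24EI) = 305/EI
  relative rotation θ_0 = (29 + 984.4)/EI = 1013/EI
A unit hogging moment at B produces rotation L₁/(3EI) + L₂/(3EI) = 4.483/EI.
Compatibility: M_B·(L₁+L₂)/(3EI) = θ_0, giving M_B = 226 kN·m (hogging).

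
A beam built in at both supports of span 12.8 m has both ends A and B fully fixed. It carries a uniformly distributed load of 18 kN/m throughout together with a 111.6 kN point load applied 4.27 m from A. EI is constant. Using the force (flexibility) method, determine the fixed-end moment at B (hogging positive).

M_B = 351.7 kN·m

Release both end moments; the primary structure is a simply-supported span AB with redundants M_A and M_B.
Simple-span end rotations at A and B under the given loads:
  at A: UDL 18: wL³/(24EI) = 1573/EI
  at B: UDL 18: wL³/(24EI) = 1573/EI
  at A: point load 111.6 at a = 4.27: Pab(L + b)/(6LEI) = 1129/EI
  at B: point load 111.6 at a = 4.27: Pab(L + a)/(6LEI) = 903.5/EI
  θ_A0 = 2702/EI,  θ_B0 = 2476/EI
Flexibility coefficients: a unit moment at one end gives L/(3EI) there and L/(6EI) at the far end, so f₁₁ = f₂₂ = 4.267/EI and f₁₂ = f₂₁ = 2.133/EI.
Compatibility — zero rotation at each built-in end:
  4.267 M_A + 2.133 M_B = 2702
  2.133 M_A + 4.267 M_B = 2476
Solving the pair gives M_A = 457.4 kN·m and M_B = 351.7 kN·m (hogging).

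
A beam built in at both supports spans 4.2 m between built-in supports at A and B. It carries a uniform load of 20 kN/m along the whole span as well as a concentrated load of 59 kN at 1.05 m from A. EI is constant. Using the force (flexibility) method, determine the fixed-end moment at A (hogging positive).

M_A = 64.25 kN·m

Release both end moments; the primary structure is a simply-supported span AB with redundants M_A and M_B.
End rotations of the released simple span under the applied load (×1/EI):
  at A: UDL 20: wL³/(24EI) = 61.74/EI
  at B: UDL 20: wL³/(24EI) = 61.74/EI
  at A: point load 59 at a = 1.05: Pab(L + b)/(6LEI) = 56.92/EI
  at B: point load 59 at a = 1.05: Pab(L + a)/(6LEI) = 40.65/EI
  θ_A0 = 118.7/EI,  θ_B0 = 102.4/EI
Flexibility coefficients: a unit moment at one end gives L/(3EI) there and L/(6EI) at the far end, so f₁₁ = f₂₂ = 1.4/EI and f₁₂ = f₂₁ = 0.7/EI.
Compatibility — zero rotation at each built-in end:
  1.4 M_A + 0.7 M_B = 118.7
  0.7 M_A + 1.4 M_B = 102.4
Solving the pair gives M_A = 64.25 kN·m and M_B = 41.02 kN·m (hogging).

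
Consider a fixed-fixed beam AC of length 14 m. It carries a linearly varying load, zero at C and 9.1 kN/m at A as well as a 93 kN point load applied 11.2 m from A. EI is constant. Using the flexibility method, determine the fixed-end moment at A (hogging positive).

M_A = 130.8 kN·m

Take the two fixed-end moments M_A, M_C as redundants; the released structure is the simple span AC.
On the primary (simply-supported) span, the end slopes from the loading are:
  at A: triangular load, peak 9.1: w₀L³/(45EI) = 554.9/EI
  at C: triangular load, peak 9.1: 7w₀L³/(360EI) = 485.5/EI
  at A: point load 93 at a = 11.2: Pab(L + b)/(6LEI) = 583.3/EI
  at C: point load 93 at a = 11.2: Pab(L + a)/(6LEI) = 874.9/EI
  θ_A0 = 1138/EI,  θ_C0 = 1360/EI
Flexibility coefficients: a unit moment at one end gives L/(3EI) there and L/(6EI) at the far end, so f₁₁ = f₂₂ = 4.667/EI and f₁₂ = f₂₁ = 2.333/EI.
Compatibility — zero rotation at each built-in end:
  4.667 M_A + 2.333 M_C = 1138
  2.333 M_A + 4.667 M_C = 1360
Solving the pair gives M_A = 130.8 kN·m and M_C = 226.1 kN·m (hogging).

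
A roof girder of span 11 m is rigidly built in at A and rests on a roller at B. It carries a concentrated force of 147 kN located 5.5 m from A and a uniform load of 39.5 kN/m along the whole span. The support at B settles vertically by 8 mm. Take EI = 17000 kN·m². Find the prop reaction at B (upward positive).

Choose R_B as the redundant. The primary structure is the cantilever fixed at A.
Downward deflection at the released point B due to the loads:
  point load 147 at a = 5.5: Pa²(3L − a)/(6EI) = 20381/EI
  UDL 39.5: wL⁴/(8EI) = 72290/EI
  δ_0 = 92671/EI
Flexibility coefficient — unit upward force at B: δ_{BB} = L³/(3EI) = 443.7/EI.
With EI = 17000 kN·m²: δ_0 = 5.4512 m and δ_{BB} = 0.026098 m/kN.
Compatibility — the beam at B must follow the support down by 0.008 m: δ_0 − R_B·δ_{BB} = 0.008, so R_B = (5.4512 − 0.008)/0.026098 = 208.6 kN.

R_B = 208.6 kN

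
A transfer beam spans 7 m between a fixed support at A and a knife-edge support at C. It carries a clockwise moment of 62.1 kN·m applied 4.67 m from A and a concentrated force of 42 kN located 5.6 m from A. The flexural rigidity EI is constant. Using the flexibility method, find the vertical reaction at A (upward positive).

Remove the prop at C; the released (primary) structure is a cantilever built in at A.
Downward deflection at the released point C due to the loads:
  clockwise couple 62.1 at a = 4.67: M₀a(2L − a)/(2EI) = 1353/EI
  point load 42 at a = 5.6: Pa²(3L − a)/(6EI) = 3381/EI
  δ_0 = 4733/EI
Flexibility coefficient — unit upward force at C: δ_{CC} = L³/(3EI) = 114.3/EI.
The prop prevents deflection at C: R_C = δ_0/δ_{CC} = 4733/114.3 = 41.4 kN.
Vertical equilibrium: R_A = ΣP − R_C = 42 − 41.4 = 0.5992 kN.

R_A = 0.5992 kN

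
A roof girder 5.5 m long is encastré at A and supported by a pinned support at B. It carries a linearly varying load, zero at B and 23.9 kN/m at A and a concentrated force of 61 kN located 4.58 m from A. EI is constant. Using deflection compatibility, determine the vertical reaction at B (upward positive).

Choose R_B as the redundant. The primary structure is the cantilever fixed at A.
Free-end deflection of the primary structure under the applied loading (downward +):
  triangular load, peak 23.9 at the fixed end: w₀L⁴/(30EI) = 729/EI
  point load 61 at a = 4.58: Pa²(3L − a)/(6EI) = 2542/EI
  δ_0 = 3271/EI
Flexibility coefficient — unit upward force at B: δ_{BB} = L³/(3EI) = 55.46/EI.
Compatibility at B: δ_0 − R_B·δ_{BB} = 0, so R_B = 3271/55.46 = 58.98 kN.

R_B = 58.98 kN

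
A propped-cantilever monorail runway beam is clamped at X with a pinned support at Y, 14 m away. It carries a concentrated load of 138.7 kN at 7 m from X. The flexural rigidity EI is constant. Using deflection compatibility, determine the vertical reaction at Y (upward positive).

R_Y = 43.34 kN

Take the reaction at Y as the redundant and release it; the primary structure is a cantilever fixed at X.
Downward deflection at the released point Y due to the loads:
  point load 138.7 at a = 7: Pa²(3L − a)/(6EI) = 39645/EI
Tip deflection under a unit load at Y: L³/(3EI) = 914.7/EI.
The prop prevents deflection at Y: R_Y = δ_0/δ_{YY} = 39645/914.7 = 43.34 kN.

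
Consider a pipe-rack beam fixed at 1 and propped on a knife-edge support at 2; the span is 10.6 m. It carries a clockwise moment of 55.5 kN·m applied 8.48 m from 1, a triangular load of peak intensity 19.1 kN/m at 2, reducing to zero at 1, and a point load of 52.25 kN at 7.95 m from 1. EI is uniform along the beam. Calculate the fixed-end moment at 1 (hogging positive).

Take the reaction at 2 as the redundant and release it; the primary structure is a cantilever fixed at 1.
Downward deflection at the released point 2 due to the loads:
  clockwise couple 55.5 at a = 8.48: M₀a(2L − a)/(2EI) = 2993/EI
  triangular load, peak 19.1 at the free end: 11w₀L⁴/(120EI) = 22104/EI
  point load 52.25 at a = 7.95: Pa²(3L − a)/(6EI) = 13127/EI
  δ_0 = 38224/EI
Tip deflection under a unit load at 2: L³/(3EI) = 397/EI.
Compatibility at 2: δ_0 − R_2·δ_{22} = 0, so R_2 = 38224/397 = 96.28 kN.
Moment equilibrium about 1: M_1 = Σ(load moments about 1) − R_2·L = 1186 − 96.28×10.6 = 165.7 kN·m.

M_1 = 165.7 kN·m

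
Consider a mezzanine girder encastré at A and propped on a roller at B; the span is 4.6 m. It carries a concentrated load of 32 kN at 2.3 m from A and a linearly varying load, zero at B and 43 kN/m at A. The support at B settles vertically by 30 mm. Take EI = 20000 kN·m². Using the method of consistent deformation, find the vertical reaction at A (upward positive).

Remove the prop at B; the released (primary) structure is a cantilever built in at A.
Deflection at B on the released cantilever, summing each load's contribution:
  point load 32 at a = 2.3: Pa²(3L − a)/(6EI) = 324.5/EI
  triangular load, peak 43 at the fixed end: w₀L⁴/(30EI) = 641.8/EI
  δ_0 = 966.2/EI
Tip deflection under a unit load at B: L³/(3EI) = 32.45/EI.
With EI = 20000 kN·m²: δ_0 = 0.048311 m and δ_{BB} = 0.001622 m/kN.
Compatibility — the beam at B must follow the support down by 0.03 m: δ_0 − R_B·δ_{BB} = 0.03, so R_B = (0.048311 − 0.03)/0.001622 = 11.29 kN.
Vertical equilibrium: R_A = ΣP − R_B = 130.9 − 11.29 = 119.6 kN.

R_A = 119.6 kN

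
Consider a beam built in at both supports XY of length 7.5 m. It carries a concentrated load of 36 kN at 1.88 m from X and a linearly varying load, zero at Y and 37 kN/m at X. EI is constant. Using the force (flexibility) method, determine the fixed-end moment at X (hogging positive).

M_X = 142.1 kN·m

Release both end moments; the primary structure is a simply-supported span XY with redundants M_X and M_Y.
End rotations of the released simple span under the applied load (×1/EI):
  at X: point load 36 at a = 1.88: Pab(L + b)/(6LEI) = 110.9/EI
  at Y: point load 36 at a = 1.88: Pab(L + a)/(6LEI) = 79.28/EI
  at X: triangular load, peak 37: w₀L³/(45EI) = 346.9/EI
  at Y: triangular load, peak 37: 7w₀L³/(360EI) = 303.5/EI
  θ_X0 = 457.8/EI,  θ_Y0 = 382.8/EI
Flexibility coefficients: a unit moment at one end gives L/(3EI) there and L/(6EI) at the far end, so f₁₁ = f₂₂ = 2.5/EI and f₁₂ = f₂₁ = 1.25/EI.
Compatibility — zero rotation at each built-in end:
  2.5 M_X + 1.25 M_Y = 457.8
  1.25 M_X + 2.5 M_Y = 382.8
Solving the pair gives M_X = 142.1 kN·m and M_Y = 82.09 kN·m (hogging).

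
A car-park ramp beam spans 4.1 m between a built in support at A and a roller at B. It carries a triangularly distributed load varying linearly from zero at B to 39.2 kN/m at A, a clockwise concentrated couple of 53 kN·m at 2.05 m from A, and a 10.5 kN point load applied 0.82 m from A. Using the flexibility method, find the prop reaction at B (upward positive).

R_B = 31.2 kN

Release the roller at B. Primary structure: cantilever fixed at A.
Primary-structure tip deflection at B by superposition:
  triangular load, peak 39.2 at the fixed end: w₀L⁴/(30EI) = 369.2/EI
  clockwise couple 53 at a = 2.05: M₀a(2L − a)/(2EI) = 334.1/EI
  point load 10.5 at a = 0.82: Pa²(3L − a)/(6EI) = 13.51/EI
  δ_0 = 716.8/EI
Tip deflection under a unit load at B: L³/(3EI) = 22.97/EI.
The prop prevents deflection at B: R_B = δ_0/δ_{BB} = 716.8/22.97 = 31.2 kN.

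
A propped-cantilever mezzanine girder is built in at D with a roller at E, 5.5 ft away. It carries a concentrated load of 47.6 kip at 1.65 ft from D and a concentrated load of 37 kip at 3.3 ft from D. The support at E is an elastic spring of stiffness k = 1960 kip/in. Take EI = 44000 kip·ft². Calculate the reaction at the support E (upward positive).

R_E = 21.06 kip

Choose R_E as the redundant. The primary structure is the cantilever fixed at D.
Deflection at E on the released cantilever, summing each load's contribution:
  point load 47.6 at a = 1.65: Pa²(3L − a)/(6EI) = 320.7/EI
  point load 37 at a = 3.3: Pa²(3L − a)/(6EI) = 886.4/EI
  δ_0 = 1207/EI
Tip deflection under a unit load at E: L³/(3EI) = 55.46/EI.
With EI = 44000 kip·ft²: δ_0 = 0.027436 ft and δ_{EE} = 0.00126 ft/kip.
Compatibility — the spring shortens by R_E/k under the reaction it provides: δ_0 − R_E·δ_{EE} = R_E/k. With 1/k = 1/(1960×12) ft/kip = 0.000043 ft/kip, R_E = δ_0 / (δ_{EE} + 1/k) = 0.027436 / (0.00126 + 0.000043) = 21.06 kip.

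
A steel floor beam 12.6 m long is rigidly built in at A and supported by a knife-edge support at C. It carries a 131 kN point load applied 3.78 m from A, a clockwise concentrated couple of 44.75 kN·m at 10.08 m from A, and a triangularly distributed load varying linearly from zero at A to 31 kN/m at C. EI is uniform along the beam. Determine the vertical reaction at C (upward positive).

Take the reaction at C as the redundant and release it; the primary structure is a cantilever fixed at A.
Primary-structure tip deflection at C by superposition:
  point load 131 at a = 3.78: Pa²(3L − a)/(6EI) = 10613/EI
  clockwise couple 44.75 at a = 10.08: M₀a(2L − a)/(2EI) = 3410/EI
  triangular load, peak 31 at the free end: 11w₀L⁴/(120EI) = 71623/EI
  δ_0 = 85647/EI
Tip deflection under a unit load at C: L³/(3EI) = 666.8/EI.
Compatibility at C: δ_0 − R_C·δ_{CC} = 0, so R_C = 85647/666.8 = 128.4 kN.

R_C = 128.4 kN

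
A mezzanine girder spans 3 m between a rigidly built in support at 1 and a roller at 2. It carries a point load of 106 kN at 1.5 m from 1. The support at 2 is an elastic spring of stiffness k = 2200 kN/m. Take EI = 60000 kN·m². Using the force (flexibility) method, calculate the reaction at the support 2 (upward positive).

Take the reaction at 2 as the redundant and release it; the primary structure is a cantilever fixed at 1.
Deflection at 2 on the released cantilever, summing each load's contribution:
  point load 106 at a = 1.5: Pa²(3L − a)/(6EI) = 298.1/EI
Tip deflection under a unit load at 2: L³/(3EI) = 9/EI.
With EI = 60000 kN·m²: δ_0 = 0.004969 m and δ_{22} = 0.00015 m/kN.
Compatibility — the spring shortens by R_2/k under the reaction it provides: δ_0 − R_2·δ_{22} = R_2/k. With 1/k = 0.000455 m/kN, R_2 = δ_0 / (δ_{22} + 1/k) = 0.004969 / (0.00015 + 0.000455) = 8.219 kN.

R_2 = 8.219 kN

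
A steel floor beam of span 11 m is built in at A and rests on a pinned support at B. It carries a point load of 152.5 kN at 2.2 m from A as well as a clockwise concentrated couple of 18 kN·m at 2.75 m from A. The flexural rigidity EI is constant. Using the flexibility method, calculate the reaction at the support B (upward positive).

Remove the prop at B; the released (primary) structure is a cantilever built in at A.
Primary-structure tip deflection at B by superposition:
  point load 152.5 at a = 2.2: Pa²(3L − a)/(6EI) = 3789/EI
  clockwise couple 18 at a = 2.75: M₀a(2L − a)/(2EI) = 476.4/EI
  δ_0 = 4265/EI
Flexibility coefficient — unit upward force at B: δ_{BB} = L³/(3EI) = 443.7/EI.
The prop prevents deflection at B: R_B = δ_0/δ_{BB} = 4265/443.7 = 9.614 kN.

R_B = 9.614 kN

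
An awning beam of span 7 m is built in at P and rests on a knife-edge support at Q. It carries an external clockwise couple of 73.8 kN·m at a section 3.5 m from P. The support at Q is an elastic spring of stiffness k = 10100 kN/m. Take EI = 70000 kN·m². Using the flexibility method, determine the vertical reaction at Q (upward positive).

R_Q = 11.18 kN

Choose R_Q as the redundant. The primary structure is the cantilever fixed at P.
Downward deflection at the released point Q due to the loads:
  clockwise couple 73.8 at a = 3.5: M₀a(2L − a)/(2EI) = 1356/EI
Flexibility coefficient — unit upward force at Q: δ_{QQ} = L³/(3EI) = 114.3/EI.
With EI = 70000 kN·m²: δ_0 = 0.019373 m and δ_{QQ} = 0.001633 m/kN.
Compatibility — the spring shortens by R_Q/k under the reaction it provides: δ_0 − R_Q·δ_{QQ} = R_Q/k. With 1/k = 0.000099 m/kN, R_Q = δ_0 / (δ_{QQ} + 1/k) = 0.019373 / (0.001633 + 0.000099) = 11.18 kN.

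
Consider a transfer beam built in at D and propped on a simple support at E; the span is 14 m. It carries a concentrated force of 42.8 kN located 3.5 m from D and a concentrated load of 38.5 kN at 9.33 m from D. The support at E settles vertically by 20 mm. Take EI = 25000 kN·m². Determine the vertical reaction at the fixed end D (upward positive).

R_D = 58.22 kN

Choose R_E as the redundant. The primary structure is the cantilever fixed at D.
Deflection at E on the released cantilever, summing each load's contribution:
  point load 42.8 at a = 3.5: Pa²(3L − a)/(6EI) = 3364/EI
  point load 38.5 at a = 9.33: Pa²(3L − a)/(6EI) = 18248/EI
  δ_0 = 21613/EI
Flexibility coefficient — unit upward force at E: δ_{EE} = L³/(3EI) = 914.7/EI.
With EI = 25000 kN·m²: δ_0 = 0.8645 m and δ_{EE} = 0.036587 m/kN.
Compatibility — the beam at E must follow the support down by 0.02 m: δ_0 − R_E·δ_{EE} = 0.02, so R_E = (0.8645 − 0.02)/0.036587 = 23.08 kN.
Vertical equilibrium: R_D = ΣP − R_E = 81.3 − 23.08 = 58.22 kN.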